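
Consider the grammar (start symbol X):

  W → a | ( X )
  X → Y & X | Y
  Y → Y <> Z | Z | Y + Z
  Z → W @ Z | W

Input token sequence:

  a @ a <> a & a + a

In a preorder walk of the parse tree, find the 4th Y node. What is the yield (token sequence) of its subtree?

a

[X [Y [Y [Z [W a] @ [Z [W a]]]] <> [Z [W a]]] & [X [Y [Y [Z [W a]]] + [Z [W a]]]]]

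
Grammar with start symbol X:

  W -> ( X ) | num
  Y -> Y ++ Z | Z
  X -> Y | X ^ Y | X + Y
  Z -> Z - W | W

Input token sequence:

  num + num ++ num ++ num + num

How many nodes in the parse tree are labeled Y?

[X [X [X [Y [Z [W num]]]] + [Y [Y [Y [Z [W num]]] ++ [Z [W num]]] ++ [Z [W num]]]] + [Y [Z [W num]]]]

5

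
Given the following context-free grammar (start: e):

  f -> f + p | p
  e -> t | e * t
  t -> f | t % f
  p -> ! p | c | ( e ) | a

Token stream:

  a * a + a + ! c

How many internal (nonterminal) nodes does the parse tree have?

13

[e [e [t [f [p a]]]] * [t [f [f [f [p a]] + [p a]] + [p ! [p c]]]]]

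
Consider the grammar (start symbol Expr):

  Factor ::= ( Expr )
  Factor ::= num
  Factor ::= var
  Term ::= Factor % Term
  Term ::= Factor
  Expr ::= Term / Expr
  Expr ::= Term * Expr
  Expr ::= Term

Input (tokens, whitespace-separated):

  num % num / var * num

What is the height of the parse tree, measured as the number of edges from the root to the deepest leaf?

5

[Expr [Term [Factor num] % [Term [Factor num]]] / [Expr [Term [Factor var]] * [Expr [Term [Factor num]]]]]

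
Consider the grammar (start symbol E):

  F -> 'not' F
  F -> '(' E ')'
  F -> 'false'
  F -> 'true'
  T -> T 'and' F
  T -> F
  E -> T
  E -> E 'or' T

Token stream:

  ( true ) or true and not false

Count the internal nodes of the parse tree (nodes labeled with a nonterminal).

12

[E [E [T [F ( [E [T [F true]]] )]]] or [T [T [F true]] and [F not [F false]]]]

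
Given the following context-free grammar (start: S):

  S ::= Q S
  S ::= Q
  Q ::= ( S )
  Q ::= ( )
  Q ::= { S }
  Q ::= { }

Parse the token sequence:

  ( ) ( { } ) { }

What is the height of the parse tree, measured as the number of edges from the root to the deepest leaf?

5

[S [Q ( )] [S [Q ( [S [Q { }]] )] [S [Q { }]]]]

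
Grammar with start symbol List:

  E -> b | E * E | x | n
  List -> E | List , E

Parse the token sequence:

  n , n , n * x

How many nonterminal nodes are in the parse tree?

[List [List [List [E n]] , [E n]] , [E [E n] * [E x]]]

8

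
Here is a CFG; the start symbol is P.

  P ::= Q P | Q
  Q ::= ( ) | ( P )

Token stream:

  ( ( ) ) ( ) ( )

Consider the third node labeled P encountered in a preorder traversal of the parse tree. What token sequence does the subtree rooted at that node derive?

[P [Q ( [P [Q ( )]] )] [P [Q ( )] [P [Q ( )]]]]

( ) ( )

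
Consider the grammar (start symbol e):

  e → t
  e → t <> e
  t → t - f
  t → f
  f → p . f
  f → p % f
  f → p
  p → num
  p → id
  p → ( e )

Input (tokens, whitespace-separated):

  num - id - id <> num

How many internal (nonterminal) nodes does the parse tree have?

14

[e [t [t [t [f [p num]]] - [f [p id]]] - [f [p id]]] <> [e [t [f [p num]]]]]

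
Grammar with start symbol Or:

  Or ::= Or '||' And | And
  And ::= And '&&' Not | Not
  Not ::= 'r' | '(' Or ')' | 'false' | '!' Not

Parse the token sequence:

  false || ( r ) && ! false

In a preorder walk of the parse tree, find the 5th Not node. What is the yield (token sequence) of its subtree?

false

[Or [Or [And [Not false]]] || [And [And [Not ( [Or [And [Not r]]] )]] && [Not ! [Not false]]]]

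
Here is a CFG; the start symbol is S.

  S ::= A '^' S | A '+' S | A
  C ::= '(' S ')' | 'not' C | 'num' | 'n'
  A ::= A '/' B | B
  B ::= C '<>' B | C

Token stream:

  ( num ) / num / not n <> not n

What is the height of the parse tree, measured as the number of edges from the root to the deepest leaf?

[S [A [A [A [B [C ( [S [A [B [C num]]]] )]]] / [B [C num]]] / [B [C not [C n]] <> [B [C not [C n]]]]]]

10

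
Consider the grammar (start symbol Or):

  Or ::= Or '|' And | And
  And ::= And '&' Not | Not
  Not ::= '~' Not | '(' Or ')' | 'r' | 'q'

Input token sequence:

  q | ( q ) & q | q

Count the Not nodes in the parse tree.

5

[Or [Or [Or [And [Not q]]] | [And [And [Not ( [Or [And [Not q]]] )]] & [Not q]]] | [And [Not q]]]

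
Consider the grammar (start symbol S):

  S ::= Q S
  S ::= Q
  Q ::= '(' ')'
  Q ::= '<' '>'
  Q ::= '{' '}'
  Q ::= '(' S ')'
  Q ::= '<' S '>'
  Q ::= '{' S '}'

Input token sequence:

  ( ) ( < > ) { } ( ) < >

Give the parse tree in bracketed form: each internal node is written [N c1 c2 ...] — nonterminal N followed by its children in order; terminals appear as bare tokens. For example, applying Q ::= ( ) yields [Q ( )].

S
Q S
( ) S
( ) Q S
( ) ( S ) S
( ) ( Q ) S
( ) ( < > ) S
( ) ( < > ) Q S
( ) ( < > ) { } S
( ) ( < > ) { } Q S
( ) ( < > ) { } ( ) S
( ) ( < > ) { } ( ) Q
( ) ( < > ) { } ( ) < >

[S [Q ( )] [S [Q ( [S [Q < >]] )] [S [Q { }] [S [Q ( )] [S [Q < >]]]]]]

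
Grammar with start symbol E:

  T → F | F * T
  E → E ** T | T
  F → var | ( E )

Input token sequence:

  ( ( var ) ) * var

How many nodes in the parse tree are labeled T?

[E [T [F ( [E [T [F ( [E [T [F var]]] )]]] )] * [T [F var]]]]

4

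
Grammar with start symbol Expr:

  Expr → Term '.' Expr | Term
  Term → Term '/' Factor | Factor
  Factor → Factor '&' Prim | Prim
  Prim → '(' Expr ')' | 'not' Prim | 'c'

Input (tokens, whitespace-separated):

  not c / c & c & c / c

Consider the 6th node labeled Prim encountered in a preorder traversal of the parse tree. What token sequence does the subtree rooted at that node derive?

[Expr [Term [Term [Term [Factor [Prim not [Prim c]]]] / [Factor [Factor [Factor [Prim c]] & [Prim c]] & [Prim c]]] / [Factor [Prim c]]]]

c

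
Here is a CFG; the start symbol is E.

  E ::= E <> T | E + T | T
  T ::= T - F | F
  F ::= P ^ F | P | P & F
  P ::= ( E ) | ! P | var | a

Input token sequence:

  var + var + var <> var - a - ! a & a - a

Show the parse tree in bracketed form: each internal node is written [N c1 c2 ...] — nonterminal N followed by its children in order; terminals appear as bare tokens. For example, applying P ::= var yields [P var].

[E [E [E [E [T [F [P var]]]] + [T [F [P var]]]] + [T [F [P var]]]] <> [T [T [T [T [F [P var]]] - [F [P a]]] - [F [P ! [P a]] & [F [P a]]]] - [F [P a]]]]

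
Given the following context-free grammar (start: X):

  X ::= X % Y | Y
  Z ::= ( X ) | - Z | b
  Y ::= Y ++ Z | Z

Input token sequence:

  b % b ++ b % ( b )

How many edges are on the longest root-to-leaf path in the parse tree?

[X [X [X [Y [Z b]]] % [Y [Y [Z b]] ++ [Z b]]] % [Y [Z ( [X [Y [Z b]]] )]]]

6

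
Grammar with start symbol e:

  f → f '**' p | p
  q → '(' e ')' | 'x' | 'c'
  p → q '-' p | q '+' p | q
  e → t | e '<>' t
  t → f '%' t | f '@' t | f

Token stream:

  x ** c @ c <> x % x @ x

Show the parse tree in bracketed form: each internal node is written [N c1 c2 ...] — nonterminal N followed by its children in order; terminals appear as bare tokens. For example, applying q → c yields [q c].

[e [e [t [f [f [p [q x]]] ** [p [q c]]] @ [t [f [p [q c]]]]]] <> [t [f [p [q x]]] % [t [f [p [q x]]] @ [t [f [p [q x]]]]]]]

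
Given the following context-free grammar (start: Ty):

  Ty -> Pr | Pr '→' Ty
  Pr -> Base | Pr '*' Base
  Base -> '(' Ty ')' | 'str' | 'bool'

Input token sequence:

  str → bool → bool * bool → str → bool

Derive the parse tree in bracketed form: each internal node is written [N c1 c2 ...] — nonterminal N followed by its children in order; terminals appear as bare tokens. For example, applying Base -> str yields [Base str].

Ty
Pr → Ty
Base → Ty
str → Ty
str → Pr → Ty
str → Base → Ty
str → bool → Ty
str → bool → Pr → Ty
str → bool → Pr * Base → Ty
str → bool → Base * Base → Ty
str → bool → bool * Base → Ty
str → bool → bool * bool → Ty
str → bool → bool * bool → Pr → Ty
str → bool → bool * bool → Base → Ty
str → bool → bool * bool → str → Ty
str → bool → bool * bool → str → Pr
str → bool → bool * bool → str → Base
str → bool → bool * bool → str → bool

[Ty [Pr [Base str]] → [Ty [Pr [Base bool]] → [Ty [Pr [Pr [Base bool]] * [Base bool]] → [Ty [Pr [Base str]] → [Ty [Pr [Base bool]]]]]]]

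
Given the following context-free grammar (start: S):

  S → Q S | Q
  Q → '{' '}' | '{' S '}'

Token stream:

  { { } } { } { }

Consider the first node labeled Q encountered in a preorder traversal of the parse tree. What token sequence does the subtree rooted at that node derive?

{ { } }

[S [Q { [S [Q { }]] }] [S [Q { }] [S [Q { }]]]]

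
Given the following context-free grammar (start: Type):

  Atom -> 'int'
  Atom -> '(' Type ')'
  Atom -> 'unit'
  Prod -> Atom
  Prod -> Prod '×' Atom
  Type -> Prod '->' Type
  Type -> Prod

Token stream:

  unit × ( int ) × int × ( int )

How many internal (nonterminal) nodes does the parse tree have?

15

[Type [Prod [Prod [Prod [Prod [Atom unit]] × [Atom ( [Type [Prod [Atom int]]] )]] × [Atom int]] × [Atom ( [Type [Prod [Atom int]]] )]]]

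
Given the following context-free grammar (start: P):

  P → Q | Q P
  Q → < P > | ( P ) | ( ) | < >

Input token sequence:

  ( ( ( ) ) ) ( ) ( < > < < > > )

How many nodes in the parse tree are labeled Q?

[P [Q ( [P [Q ( [P [Q ( )]] )]] )] [P [Q ( )] [P [Q ( [P [Q < >] [P [Q < [P [Q < >]] >]]] )]]]]

8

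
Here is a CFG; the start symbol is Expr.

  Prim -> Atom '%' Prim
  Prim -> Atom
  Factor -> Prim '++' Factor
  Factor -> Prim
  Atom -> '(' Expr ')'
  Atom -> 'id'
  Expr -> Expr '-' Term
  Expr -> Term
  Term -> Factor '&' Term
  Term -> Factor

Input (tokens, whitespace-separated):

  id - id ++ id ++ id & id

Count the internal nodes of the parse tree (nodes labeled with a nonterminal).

[Expr [Expr [Term [Factor [Prim [Atom id]]]]] - [Term [Factor [Prim [Atom id]] ++ [Factor [Prim [Atom id]] ++ [Factor [Prim [Atom id]]]]] & [Term [Factor [Prim [Atom id]]]]]]

20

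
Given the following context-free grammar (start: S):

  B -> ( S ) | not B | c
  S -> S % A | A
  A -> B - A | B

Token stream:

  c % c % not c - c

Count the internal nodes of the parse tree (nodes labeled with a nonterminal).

[S [S [S [A [B c]]] % [A [B c]]] % [A [B not [B c]] - [A [B c]]]]

12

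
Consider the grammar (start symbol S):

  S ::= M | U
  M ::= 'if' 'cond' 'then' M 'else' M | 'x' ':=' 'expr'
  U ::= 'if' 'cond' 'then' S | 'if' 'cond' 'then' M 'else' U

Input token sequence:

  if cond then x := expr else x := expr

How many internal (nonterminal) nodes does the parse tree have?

[S [M if cond then [M x := expr] else [M x := expr]]]

4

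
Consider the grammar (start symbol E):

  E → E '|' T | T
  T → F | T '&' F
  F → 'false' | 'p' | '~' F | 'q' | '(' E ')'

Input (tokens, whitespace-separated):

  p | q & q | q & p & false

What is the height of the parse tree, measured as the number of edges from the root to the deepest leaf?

5

[E [E [E [T [F p]]] | [T [T [F q]] & [F q]]] | [T [T [T [F q]] & [F p]] & [F false]]]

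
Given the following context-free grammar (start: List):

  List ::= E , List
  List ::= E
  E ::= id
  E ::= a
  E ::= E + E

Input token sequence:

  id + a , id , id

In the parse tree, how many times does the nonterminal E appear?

5

[List [E [E id] + [E a]] , [List [E id] , [List [E id]]]]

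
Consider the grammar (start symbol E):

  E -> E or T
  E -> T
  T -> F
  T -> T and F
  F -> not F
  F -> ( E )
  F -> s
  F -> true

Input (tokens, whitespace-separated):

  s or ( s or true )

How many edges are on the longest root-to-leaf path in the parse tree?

7

[E [E [T [F s]]] or [T [F ( [E [E [T [F s]]] or [T [F true]]] )]]]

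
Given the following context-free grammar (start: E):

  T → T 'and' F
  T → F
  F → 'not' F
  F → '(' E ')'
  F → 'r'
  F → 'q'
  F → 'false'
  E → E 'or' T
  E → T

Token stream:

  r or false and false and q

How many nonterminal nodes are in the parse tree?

[E [E [T [F r]]] or [T [T [T [F false]] and [F false]] and [F q]]]

10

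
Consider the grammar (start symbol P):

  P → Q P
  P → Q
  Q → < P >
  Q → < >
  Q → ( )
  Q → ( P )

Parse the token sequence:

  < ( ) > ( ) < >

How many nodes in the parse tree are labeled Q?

4

[P [Q < [P [Q ( )]] >] [P [Q ( )] [P [Q < >]]]]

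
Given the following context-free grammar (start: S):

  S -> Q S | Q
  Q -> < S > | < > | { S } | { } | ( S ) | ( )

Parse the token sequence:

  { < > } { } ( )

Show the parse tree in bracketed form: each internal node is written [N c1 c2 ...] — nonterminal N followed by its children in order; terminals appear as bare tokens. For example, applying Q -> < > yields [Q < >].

S
Q S
{ S } S
{ Q } S
{ < > } S
{ < > } Q S
{ < > } { } S
{ < > } { } Q
{ < > } { } ( )

[S [Q { [S [Q < >]] }] [S [Q { }] [S [Q ( )]]]]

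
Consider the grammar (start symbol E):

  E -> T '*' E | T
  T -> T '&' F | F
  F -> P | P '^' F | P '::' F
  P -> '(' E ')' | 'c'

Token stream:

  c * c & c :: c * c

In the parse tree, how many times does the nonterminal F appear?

[E [T [F [P c]]] * [E [T [T [F [P c]]] & [F [P c] :: [F [P c]]]] * [E [T [F [P c]]]]]]

5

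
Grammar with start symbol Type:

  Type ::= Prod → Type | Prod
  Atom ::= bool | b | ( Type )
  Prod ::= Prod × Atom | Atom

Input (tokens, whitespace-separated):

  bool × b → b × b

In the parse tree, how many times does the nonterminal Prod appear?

4

[Type [Prod [Prod [Atom bool]] × [Atom b]] → [Type [Prod [Prod [Atom b]] × [Atom b]]]]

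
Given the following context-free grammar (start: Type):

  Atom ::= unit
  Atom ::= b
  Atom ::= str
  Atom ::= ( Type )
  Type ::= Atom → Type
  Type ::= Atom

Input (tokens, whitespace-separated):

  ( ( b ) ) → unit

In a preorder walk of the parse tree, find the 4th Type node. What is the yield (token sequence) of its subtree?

unit

[Type [Atom ( [Type [Atom ( [Type [Atom b]] )]] )] → [Type [Atom unit]]]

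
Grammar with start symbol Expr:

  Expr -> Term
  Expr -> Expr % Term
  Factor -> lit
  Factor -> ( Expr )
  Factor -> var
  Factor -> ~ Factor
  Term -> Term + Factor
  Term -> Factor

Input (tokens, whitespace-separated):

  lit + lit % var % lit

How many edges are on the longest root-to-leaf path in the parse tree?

[Expr [Expr [Expr [Term [Term [Factor lit]] + [Factor lit]]] % [Term [Factor var]]] % [Term [Factor lit]]]

6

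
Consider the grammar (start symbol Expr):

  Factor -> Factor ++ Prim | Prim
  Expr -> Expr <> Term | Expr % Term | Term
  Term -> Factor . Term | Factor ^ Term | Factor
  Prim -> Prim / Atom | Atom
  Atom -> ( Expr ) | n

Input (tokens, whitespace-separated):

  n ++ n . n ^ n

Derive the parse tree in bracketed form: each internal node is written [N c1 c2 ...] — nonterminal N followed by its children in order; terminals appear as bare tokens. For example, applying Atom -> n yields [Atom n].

[Expr [Term [Factor [Factor [Prim [Atom n]]] ++ [Prim [Atom n]]] . [Term [Factor [Prim [Atom n]]] ^ [Term [Factor [Prim [Atom n]]]]]]]

Expr
Term
Factor . Term
Factor ++ Prim . Term
Prim ++ Prim . Term
Atom ++ Prim . Term
n ++ Prim . Term
n ++ Atom . Term
n ++ n . Term
n ++ n . Factor ^ Term
n ++ n . Prim ^ Term
n ++ n . Atom ^ Term
n ++ n . n ^ Term
n ++ n . n ^ Factor
n ++ n . n ^ Prim
n ++ n . n ^ Atom
n ++ n . n ^ n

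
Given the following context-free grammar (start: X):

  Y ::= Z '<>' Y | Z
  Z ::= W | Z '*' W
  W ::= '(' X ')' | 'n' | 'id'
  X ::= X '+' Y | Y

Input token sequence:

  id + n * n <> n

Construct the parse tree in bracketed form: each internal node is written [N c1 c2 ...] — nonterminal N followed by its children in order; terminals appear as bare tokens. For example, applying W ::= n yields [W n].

[X [X [Y [Z [W id]]]] + [Y [Z [Z [W n]] * [W n]] <> [Y [Z [W n]]]]]

X
X + Y
Y + Y
Z + Y
W + Y
id + Y
id + Z <> Y
id + Z * W <> Y
id + W * W <> Y
id + n * W <> Y
id + n * n <> Y
id + n * n <> Z
id + n * n <> W
id + n * n <> n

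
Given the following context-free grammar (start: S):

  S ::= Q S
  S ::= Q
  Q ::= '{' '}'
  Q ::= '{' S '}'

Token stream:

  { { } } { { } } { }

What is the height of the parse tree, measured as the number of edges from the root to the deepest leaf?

[S [Q { [S [Q { }]] }] [S [Q { [S [Q { }]] }] [S [Q { }]]]]

5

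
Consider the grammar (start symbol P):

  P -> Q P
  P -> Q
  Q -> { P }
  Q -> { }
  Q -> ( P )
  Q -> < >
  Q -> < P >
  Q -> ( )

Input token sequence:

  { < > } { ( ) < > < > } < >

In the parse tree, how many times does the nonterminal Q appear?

7

[P [Q { [P [Q < >]] }] [P [Q { [P [Q ( )] [P [Q < >] [P [Q < >]]]] }] [P [Q < >]]]]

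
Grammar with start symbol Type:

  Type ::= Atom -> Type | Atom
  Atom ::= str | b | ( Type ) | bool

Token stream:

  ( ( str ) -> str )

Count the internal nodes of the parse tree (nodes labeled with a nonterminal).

8

[Type [Atom ( [Type [Atom ( [Type [Atom str]] )] -> [Type [Atom str]]] )]]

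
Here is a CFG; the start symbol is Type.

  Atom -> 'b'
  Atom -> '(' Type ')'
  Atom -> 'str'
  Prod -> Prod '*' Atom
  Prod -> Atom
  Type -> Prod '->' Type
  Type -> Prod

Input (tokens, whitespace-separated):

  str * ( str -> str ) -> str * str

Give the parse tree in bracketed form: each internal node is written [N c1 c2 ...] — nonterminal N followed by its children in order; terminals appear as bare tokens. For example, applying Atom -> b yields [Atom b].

Type
Prod -> Type
Prod * Atom -> Type
Atom * Atom -> Type
str * Atom -> Type
str * ( Type ) -> Type
str * ( Prod -> Type ) -> Type
str * ( Atom -> Type ) -> Type
str * ( str -> Type ) -> Type
str * ( str -> Prod ) -> Type
str * ( str -> Atom ) -> Type
str * ( str -> str ) -> Type
str * ( str -> str ) -> Prod
str * ( str -> str ) -> Prod * Atom
str * ( str -> str ) -> Atom * Atom
str * ( str -> str ) -> str * Atom
str * ( str -> str ) -> str * str

[Type [Prod [Prod [Atom str]] * [Atom ( [Type [Prod [Atom str]] -> [Type [Prod [Atom str]]]] )]] -> [Type [Prod [Prod [Atom str]] * [Atom str]]]]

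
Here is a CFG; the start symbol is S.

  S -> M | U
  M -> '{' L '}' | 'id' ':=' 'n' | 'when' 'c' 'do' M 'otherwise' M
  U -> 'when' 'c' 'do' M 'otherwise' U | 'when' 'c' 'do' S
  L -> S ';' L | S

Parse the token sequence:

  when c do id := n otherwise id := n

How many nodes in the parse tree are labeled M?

[S [M when c do [M id := n] otherwise [M id := n]]]

3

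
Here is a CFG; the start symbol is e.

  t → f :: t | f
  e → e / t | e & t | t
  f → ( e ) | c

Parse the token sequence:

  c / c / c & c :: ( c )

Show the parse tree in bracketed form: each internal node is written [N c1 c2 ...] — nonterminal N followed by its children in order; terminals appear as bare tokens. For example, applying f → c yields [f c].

[e [e [e [e [t [f c]]] / [t [f c]]] / [t [f c]]] & [t [f c] :: [t [f ( [e [t [f c]]] )]]]]

e
e & t
e / t & t
e / t / t & t
t / t / t & t
f / t / t & t
c / t / t & t
c / f / t & t
c / c / t & t
c / c / f & t
c / c / c & t
c / c / c & f :: t
c / c / c & c :: t
c / c / c & c :: f
c / c / c & c :: ( e )
c / c / c & c :: ( t )
c / c / c & c :: ( f )
c / c / c & c :: ( c )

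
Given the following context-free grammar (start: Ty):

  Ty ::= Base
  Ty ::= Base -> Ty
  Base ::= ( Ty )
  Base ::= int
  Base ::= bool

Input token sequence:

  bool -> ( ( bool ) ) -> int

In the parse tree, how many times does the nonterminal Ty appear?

5

[Ty [Base bool] -> [Ty [Base ( [Ty [Base ( [Ty [Base bool]] )]] )] -> [Ty [Base int]]]]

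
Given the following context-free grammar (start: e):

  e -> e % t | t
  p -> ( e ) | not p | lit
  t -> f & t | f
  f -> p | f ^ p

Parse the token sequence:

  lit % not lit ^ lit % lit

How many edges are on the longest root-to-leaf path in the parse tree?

7

[e [e [e [t [f [p lit]]]] % [t [f [f [p not [p lit]]] ^ [p lit]]]] % [t [f [p lit]]]]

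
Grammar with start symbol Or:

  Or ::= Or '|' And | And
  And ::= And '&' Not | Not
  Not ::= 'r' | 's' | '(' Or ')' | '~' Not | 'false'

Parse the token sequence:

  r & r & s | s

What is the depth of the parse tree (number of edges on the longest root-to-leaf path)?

6

[Or [Or [And [And [And [Not r]] & [Not r]] & [Not s]]] | [And [Not s]]]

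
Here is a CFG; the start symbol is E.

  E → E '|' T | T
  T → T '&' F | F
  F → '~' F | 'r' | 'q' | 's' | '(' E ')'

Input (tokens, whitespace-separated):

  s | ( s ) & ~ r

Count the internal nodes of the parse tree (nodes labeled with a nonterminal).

12

[E [E [T [F s]]] | [T [T [F ( [E [T [F s]]] )]] & [F ~ [F r]]]]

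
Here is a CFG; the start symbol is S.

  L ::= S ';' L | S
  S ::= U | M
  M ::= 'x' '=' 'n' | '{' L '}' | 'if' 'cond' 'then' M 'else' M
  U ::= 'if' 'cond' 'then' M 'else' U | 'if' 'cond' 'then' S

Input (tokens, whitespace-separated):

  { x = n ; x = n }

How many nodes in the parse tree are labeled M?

[S [M { [L [S [M x = n]] ; [L [S [M x = n]]]] }]]

3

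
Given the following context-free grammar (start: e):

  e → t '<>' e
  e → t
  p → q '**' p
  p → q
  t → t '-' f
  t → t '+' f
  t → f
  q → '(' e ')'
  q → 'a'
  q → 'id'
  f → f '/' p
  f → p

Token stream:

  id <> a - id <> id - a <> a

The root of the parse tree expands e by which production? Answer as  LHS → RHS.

[e [t [f [p [q id]]]] <> [e [t [t [f [p [q a]]]] - [f [p [q id]]]] <> [e [t [t [f [p [q id]]]] - [f [p [q a]]]] <> [e [t [f [p [q a]]]]]]]]

e → t '<>' e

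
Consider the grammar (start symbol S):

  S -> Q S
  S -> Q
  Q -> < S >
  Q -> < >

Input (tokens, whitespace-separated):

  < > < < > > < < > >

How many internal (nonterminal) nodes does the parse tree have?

[S [Q < >] [S [Q < [S [Q < >]] >] [S [Q < [S [Q < >]] >]]]]

10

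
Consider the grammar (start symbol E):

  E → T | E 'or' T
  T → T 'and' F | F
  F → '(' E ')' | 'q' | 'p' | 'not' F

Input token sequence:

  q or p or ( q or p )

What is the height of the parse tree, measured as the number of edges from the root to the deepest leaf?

7

[E [E [E [T [F q]]] or [T [F p]]] or [T [F ( [E [E [T [F q]]] or [T [F p]]] )]]]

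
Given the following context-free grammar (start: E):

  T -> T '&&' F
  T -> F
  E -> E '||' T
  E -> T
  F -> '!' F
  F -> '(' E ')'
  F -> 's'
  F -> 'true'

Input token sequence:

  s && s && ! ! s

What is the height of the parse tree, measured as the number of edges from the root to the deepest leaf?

[E [T [T [T [F s]] && [F s]] && [F ! [F ! [F s]]]]]

5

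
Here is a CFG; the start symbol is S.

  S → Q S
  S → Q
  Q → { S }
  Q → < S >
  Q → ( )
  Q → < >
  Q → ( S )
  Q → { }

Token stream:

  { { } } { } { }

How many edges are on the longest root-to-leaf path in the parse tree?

[S [Q { [S [Q { }]] }] [S [Q { }] [S [Q { }]]]]

4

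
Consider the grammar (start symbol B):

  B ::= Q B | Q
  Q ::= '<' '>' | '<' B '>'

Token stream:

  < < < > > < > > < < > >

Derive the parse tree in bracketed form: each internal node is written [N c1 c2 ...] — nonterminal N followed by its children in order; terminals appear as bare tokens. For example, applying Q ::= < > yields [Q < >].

[B [Q < [B [Q < [B [Q < >]] >] [B [Q < >]]] >] [B [Q < [B [Q < >]] >]]]

B
Q B
< B > B
< Q B > B
< < B > B > B
< < Q > B > B
< < < > > B > B
< < < > > Q > B
< < < > > < > > B
< < < > > < > > Q
< < < > > < > > < B >
< < < > > < > > < Q >
< < < > > < > > < < > >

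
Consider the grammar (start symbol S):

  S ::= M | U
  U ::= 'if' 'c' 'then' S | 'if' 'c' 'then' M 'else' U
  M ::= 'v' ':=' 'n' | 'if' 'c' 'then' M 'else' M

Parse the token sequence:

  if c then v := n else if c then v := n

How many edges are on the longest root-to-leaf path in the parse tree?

5

[S [U if c then [M v := n] else [U if c then [S [M v := n]]]]]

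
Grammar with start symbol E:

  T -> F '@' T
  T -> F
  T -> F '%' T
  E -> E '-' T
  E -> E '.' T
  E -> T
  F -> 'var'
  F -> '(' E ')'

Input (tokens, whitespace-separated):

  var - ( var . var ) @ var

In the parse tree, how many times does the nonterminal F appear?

[E [E [T [F var]]] - [T [F ( [E [E [T [F var]]] . [T [F var]]] )] @ [T [F var]]]]

5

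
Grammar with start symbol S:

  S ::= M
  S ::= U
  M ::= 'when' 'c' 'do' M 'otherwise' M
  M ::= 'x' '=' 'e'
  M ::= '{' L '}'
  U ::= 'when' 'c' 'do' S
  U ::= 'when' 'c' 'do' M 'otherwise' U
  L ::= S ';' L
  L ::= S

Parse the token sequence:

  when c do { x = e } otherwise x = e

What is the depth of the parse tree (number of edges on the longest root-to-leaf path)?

6

[S [M when c do [M { [L [S [M x = e]]] }] otherwise [M x = e]]]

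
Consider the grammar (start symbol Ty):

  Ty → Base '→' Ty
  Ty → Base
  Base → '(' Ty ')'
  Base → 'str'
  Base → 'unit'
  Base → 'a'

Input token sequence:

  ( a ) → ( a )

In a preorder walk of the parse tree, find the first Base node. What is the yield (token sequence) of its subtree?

[Ty [Base ( [Ty [Base a]] )] → [Ty [Base ( [Ty [Base a]] )]]]

( a )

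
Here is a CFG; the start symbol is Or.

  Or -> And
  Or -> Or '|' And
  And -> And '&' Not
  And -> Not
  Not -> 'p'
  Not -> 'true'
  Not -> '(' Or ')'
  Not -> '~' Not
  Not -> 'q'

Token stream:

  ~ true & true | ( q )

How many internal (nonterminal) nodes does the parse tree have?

[Or [Or [And [And [Not ~ [Not true]]] & [Not true]]] | [And [Not ( [Or [And [Not q]]] )]]]

12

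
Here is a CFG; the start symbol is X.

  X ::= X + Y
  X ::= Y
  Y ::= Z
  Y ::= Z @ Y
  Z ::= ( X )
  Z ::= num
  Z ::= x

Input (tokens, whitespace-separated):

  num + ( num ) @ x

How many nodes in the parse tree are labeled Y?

4

[X [X [Y [Z num]]] + [Y [Z ( [X [Y [Z num]]] )] @ [Y [Z x]]]]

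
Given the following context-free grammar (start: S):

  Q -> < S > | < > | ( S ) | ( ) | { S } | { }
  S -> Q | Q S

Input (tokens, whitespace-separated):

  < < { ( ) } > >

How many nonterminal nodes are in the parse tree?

[S [Q < [S [Q < [S [Q { [S [Q ( )]] }]] >]] >]]

8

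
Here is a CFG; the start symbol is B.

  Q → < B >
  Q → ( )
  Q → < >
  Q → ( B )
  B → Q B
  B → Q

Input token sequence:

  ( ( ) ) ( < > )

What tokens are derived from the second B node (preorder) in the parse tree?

( )

[B [Q ( [B [Q ( )]] )] [B [Q ( [B [Q < >]] )]]]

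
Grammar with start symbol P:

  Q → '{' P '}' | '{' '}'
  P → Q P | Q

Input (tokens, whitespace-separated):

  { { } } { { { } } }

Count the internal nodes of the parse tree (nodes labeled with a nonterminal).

[P [Q { [P [Q { }]] }] [P [Q { [P [Q { [P [Q { }]] }]] }]]]

10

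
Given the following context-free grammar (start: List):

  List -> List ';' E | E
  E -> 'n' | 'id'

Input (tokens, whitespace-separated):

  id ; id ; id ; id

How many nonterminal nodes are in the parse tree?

[List [List [List [List [E id]] ; [E id]] ; [E id]] ; [E id]]

8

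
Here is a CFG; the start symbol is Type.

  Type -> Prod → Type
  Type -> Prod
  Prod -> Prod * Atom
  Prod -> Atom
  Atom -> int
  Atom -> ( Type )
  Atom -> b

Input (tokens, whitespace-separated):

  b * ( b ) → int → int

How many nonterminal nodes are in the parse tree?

14

[Type [Prod [Prod [Atom b]] * [Atom ( [Type [Prod [Atom b]]] )]] → [Type [Prod [Atom int]] → [Type [Prod [Atom int]]]]]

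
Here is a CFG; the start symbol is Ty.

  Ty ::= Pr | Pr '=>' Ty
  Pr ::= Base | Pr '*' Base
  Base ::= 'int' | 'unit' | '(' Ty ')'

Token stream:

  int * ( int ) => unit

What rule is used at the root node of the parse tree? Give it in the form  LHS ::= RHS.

Ty ::= Pr '=>' Ty

[Ty [Pr [Pr [Base int]] * [Base ( [Ty [Pr [Base int]]] )]] => [Ty [Pr [Base unit]]]]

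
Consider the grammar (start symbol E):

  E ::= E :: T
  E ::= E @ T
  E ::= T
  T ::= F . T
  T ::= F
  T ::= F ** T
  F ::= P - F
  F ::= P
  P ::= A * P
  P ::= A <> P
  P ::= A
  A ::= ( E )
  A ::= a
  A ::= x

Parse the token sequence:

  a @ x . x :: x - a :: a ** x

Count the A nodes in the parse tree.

7

[E [E [E [E [T [F [P [A a]]]]] @ [T [F [P [A x]]] . [T [F [P [A x]]]]]] :: [T [F [P [A x]] - [F [P [A a]]]]]] :: [T [F [P [A a]]] ** [T [F [P [A x]]]]]]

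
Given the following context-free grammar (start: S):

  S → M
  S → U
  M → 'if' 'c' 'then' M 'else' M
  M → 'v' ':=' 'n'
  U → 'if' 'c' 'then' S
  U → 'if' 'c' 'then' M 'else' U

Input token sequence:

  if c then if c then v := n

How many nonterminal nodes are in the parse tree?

6

[S [U if c then [S [U if c then [S [M v := n]]]]]]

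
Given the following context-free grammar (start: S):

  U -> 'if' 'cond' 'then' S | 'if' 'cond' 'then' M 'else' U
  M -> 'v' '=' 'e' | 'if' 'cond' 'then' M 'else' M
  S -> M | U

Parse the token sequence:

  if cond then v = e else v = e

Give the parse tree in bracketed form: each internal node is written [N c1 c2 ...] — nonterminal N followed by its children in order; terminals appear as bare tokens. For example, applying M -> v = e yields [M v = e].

S
M
if cond then M else M
if cond then v = e else M
if cond then v = e else v = e

[S [M if cond then [M v = e] else [M v = e]]]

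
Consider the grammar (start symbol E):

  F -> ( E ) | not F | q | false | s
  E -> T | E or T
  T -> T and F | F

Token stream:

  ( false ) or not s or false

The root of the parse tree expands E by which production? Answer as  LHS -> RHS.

E -> E or T

[E [E [E [T [F ( [E [T [F false]]] )]]] or [T [F not [F s]]]] or [T [F false]]]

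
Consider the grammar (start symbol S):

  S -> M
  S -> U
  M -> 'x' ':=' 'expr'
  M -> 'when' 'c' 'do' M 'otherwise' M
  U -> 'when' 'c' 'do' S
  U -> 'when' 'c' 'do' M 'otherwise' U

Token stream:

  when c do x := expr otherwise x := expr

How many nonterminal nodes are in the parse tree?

[S [M when c do [M x := expr] otherwise [M x := expr]]]

4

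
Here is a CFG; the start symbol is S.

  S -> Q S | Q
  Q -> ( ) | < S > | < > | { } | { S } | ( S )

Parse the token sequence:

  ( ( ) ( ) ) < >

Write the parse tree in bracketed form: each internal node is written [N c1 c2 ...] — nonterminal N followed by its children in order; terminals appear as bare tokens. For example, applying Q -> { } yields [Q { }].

[S [Q ( [S [Q ( )] [S [Q ( )]]] )] [S [Q < >]]]

S
Q S
( S ) S
( Q S ) S
( ( ) S ) S
( ( ) Q ) S
( ( ) ( ) ) S
( ( ) ( ) ) Q
( ( ) ( ) ) < >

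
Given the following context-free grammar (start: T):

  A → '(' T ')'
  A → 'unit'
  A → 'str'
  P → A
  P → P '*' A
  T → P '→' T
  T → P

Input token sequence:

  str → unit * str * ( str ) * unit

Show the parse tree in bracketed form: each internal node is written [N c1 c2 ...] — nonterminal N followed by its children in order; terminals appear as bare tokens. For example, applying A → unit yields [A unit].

[T [P [A str]] → [T [P [P [P [P [A unit]] * [A str]] * [A ( [T [P [A str]]] )]] * [A unit]]]]

T
P → T
A → T
str → T
str → P
str → P * A
str → P * A * A
str → P * A * A * A
str → A * A * A * A
str → unit * A * A * A
str → unit * str * A * A
str → unit * str * ( T ) * A
str → unit * str * ( P ) * A
str → unit * str * ( A ) * A
str → unit * str * ( str ) * A
str → unit * str * ( str ) * unit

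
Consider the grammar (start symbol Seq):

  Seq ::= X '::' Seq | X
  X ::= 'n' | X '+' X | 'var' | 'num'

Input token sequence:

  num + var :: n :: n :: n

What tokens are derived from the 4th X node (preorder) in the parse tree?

[Seq [X [X num] + [X var]] :: [Seq [X n] :: [Seq [X n] :: [Seq [X n]]]]]

n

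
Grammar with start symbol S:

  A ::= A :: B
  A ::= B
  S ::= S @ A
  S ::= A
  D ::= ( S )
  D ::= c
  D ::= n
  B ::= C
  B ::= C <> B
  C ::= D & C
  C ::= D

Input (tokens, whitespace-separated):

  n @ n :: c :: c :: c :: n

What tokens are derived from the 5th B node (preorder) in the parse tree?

[S [S [A [B [C [D n]]]]] @ [A [A [A [A [A [B [C [D n]]]] :: [B [C [D c]]]] :: [B [C [D c]]]] :: [B [C [D c]]]] :: [B [C [D n]]]]]

c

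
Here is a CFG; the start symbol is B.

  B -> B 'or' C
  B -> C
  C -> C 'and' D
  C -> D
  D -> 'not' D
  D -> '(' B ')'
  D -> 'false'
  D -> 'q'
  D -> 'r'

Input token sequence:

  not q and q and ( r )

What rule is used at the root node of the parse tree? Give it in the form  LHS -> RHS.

B -> C

[B [C [C [C [D not [D q]]] and [D q]] and [D ( [B [C [D r]]] )]]]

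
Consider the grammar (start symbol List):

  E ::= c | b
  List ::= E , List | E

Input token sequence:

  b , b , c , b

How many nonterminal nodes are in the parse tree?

8

[List [E b] , [List [E b] , [List [E c] , [List [E b]]]]]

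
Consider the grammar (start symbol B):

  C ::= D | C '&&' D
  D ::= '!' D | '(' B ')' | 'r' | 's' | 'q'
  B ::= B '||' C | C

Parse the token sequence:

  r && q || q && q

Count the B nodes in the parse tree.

2

[B [B [C [C [D r]] && [D q]]] || [C [C [D q]] && [D q]]]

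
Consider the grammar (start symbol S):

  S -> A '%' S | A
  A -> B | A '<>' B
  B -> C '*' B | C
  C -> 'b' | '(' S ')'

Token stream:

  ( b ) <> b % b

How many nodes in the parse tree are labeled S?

[S [A [A [B [C ( [S [A [B [C b]]]] )]]] <> [B [C b]]] % [S [A [B [C b]]]]]

3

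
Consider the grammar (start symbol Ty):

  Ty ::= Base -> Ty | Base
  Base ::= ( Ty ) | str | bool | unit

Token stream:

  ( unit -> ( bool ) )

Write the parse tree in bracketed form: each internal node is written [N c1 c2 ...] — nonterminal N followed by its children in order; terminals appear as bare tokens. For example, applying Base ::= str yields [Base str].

[Ty [Base ( [Ty [Base unit] -> [Ty [Base ( [Ty [Base bool]] )]]] )]]

Ty
Base
( Ty )
( Base -> Ty )
( unit -> Ty )
( unit -> Base )
( unit -> ( Ty ) )
( unit -> ( Base ) )
( unit -> ( bool ) )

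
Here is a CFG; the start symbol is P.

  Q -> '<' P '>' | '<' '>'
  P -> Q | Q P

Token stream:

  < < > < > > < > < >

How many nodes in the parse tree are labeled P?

[P [Q < [P [Q < >] [P [Q < >]]] >] [P [Q < >] [P [Q < >]]]]

5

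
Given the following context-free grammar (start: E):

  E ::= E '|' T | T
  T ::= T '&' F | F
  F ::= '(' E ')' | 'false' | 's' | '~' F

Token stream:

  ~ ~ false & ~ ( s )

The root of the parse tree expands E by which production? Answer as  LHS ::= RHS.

[E [T [T [F ~ [F ~ [F false]]]] & [F ~ [F ( [E [T [F s]]] )]]]]

E ::= T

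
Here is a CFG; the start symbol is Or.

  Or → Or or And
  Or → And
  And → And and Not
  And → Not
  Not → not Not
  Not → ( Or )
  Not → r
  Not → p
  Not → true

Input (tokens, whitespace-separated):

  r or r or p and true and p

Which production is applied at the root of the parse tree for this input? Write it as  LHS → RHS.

Or → Or or And

[Or [Or [Or [And [Not r]]] or [And [Not r]]] or [And [And [And [Not p]] and [Not true]] and [Not p]]]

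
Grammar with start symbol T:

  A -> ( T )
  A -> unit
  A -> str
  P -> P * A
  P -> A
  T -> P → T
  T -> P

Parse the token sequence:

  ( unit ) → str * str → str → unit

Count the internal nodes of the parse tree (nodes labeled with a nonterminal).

17

[T [P [A ( [T [P [A unit]]] )]] → [T [P [P [A str]] * [A str]] → [T [P [A str]] → [T [P [A unit]]]]]]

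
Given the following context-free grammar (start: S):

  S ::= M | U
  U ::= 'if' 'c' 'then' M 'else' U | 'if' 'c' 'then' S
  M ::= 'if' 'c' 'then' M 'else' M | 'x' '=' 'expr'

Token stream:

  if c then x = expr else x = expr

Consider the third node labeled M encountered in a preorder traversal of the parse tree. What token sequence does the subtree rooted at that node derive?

x = expr

[S [M if c then [M x = expr] else [M x = expr]]]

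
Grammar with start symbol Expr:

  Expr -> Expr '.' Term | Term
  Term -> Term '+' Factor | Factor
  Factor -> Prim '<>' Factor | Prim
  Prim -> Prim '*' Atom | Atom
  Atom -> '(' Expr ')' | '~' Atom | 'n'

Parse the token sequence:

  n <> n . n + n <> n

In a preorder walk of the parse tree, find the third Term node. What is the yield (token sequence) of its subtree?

[Expr [Expr [Term [Factor [Prim [Atom n]] <> [Factor [Prim [Atom n]]]]]] . [Term [Term [Factor [Prim [Atom n]]]] + [Factor [Prim [Atom n]] <> [Factor [Prim [Atom n]]]]]]

n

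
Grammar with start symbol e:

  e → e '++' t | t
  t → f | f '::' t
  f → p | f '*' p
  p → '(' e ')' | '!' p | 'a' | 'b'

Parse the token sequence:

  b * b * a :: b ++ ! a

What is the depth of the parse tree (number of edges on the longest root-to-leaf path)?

[e [e [t [f [f [f [p b]] * [p b]] * [p a]] :: [t [f [p b]]]]] ++ [t [f [p ! [p a]]]]]

7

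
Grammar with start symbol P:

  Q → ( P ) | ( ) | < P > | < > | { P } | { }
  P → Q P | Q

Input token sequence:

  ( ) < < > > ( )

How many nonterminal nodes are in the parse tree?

8

[P [Q ( )] [P [Q < [P [Q < >]] >] [P [Q ( )]]]]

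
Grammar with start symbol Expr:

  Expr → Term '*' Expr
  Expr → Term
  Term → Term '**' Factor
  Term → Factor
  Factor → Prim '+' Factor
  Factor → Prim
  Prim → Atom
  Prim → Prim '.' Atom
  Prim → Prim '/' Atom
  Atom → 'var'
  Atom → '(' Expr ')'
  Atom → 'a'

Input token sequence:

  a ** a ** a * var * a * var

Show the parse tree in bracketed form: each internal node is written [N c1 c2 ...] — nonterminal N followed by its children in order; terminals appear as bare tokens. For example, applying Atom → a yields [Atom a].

[Expr [Term [Term [Term [Factor [Prim [Atom a]]]] ** [Factor [Prim [Atom a]]]] ** [Factor [Prim [Atom a]]]] * [Expr [Term [Factor [Prim [Atom var]]]] * [Expr [Term [Factor [Prim [Atom a]]]] * [Expr [Term [Factor [Prim [Atom var]]]]]]]]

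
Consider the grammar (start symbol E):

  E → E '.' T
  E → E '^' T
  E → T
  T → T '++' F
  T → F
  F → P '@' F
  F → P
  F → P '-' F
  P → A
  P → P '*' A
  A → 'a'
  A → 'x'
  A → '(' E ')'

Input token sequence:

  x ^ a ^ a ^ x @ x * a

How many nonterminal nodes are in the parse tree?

25

[E [E [E [E [T [F [P [A x]]]]] ^ [T [F [P [A a]]]]] ^ [T [F [P [A a]]]]] ^ [T [F [P [A x]] @ [F [P [P [A x]] * [A a]]]]]]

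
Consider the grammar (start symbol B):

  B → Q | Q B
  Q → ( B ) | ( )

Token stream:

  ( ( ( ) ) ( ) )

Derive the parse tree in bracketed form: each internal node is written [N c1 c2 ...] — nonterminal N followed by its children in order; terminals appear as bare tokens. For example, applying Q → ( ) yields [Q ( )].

[B [Q ( [B [Q ( [B [Q ( )]] )] [B [Q ( )]]] )]]

B
Q
( B )
( Q B )
( ( B ) B )
( ( Q ) B )
( ( ( ) ) B )
( ( ( ) ) Q )
( ( ( ) ) ( ) )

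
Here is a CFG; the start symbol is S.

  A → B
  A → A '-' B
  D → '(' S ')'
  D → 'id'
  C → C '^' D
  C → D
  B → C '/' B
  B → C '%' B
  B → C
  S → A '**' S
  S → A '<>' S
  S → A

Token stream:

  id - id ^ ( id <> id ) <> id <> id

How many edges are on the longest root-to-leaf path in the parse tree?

[S [A [A [B [C [D id]]]] - [B [C [C [D id]] ^ [D ( [S [A [B [C [D id]]]] <> [S [A [B [C [D id]]]]]] )]]]] <> [S [A [B [C [D id]]]] <> [S [A [B [C [D id]]]]]]]

11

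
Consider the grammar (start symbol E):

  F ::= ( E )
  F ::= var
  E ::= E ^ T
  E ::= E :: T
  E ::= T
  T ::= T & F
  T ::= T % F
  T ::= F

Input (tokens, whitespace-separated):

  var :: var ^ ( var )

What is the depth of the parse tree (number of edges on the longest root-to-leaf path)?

[E [E [E [T [F var]]] :: [T [F var]]] ^ [T [F ( [E [T [F var]]] )]]]

6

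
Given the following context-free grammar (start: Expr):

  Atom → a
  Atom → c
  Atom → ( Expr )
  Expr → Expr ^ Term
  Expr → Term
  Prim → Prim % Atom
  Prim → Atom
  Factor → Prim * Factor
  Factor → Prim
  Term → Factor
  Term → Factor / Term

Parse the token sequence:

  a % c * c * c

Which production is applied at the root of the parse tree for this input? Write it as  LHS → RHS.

[Expr [Term [Factor [Prim [Prim [Atom a]] % [Atom c]] * [Factor [Prim [Atom c]] * [Factor [Prim [Atom c]]]]]]]

Expr → Term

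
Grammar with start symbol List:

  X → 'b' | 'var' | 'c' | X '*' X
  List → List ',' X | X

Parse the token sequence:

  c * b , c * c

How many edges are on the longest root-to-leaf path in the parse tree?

4

[List [List [X [X c] * [X b]]] , [X [X c] * [X c]]]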